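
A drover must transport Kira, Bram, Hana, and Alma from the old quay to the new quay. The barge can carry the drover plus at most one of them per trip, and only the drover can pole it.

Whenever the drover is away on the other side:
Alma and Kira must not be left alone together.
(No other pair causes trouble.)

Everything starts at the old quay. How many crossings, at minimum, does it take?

Counting alone: the drover can take at most 1 across per trip to the new quay, so moving all 4 needs at least 4 loaded trips out, with a return between consecutive ones — at least 7 crossings.
The plan below uses exactly 7 crossings, so it is optimal:
1. Drover goes to the new quay with Kira.  [the old quay: Alma, Bram, Hana | the new quay: Kira]
2. Drover goes back to the old quay alone.  [the old quay: Alma, Bram, Hana | the new quay: Kira]
3. Drover goes to the new quay with Bram.  [the old quay: Alma, Hana | the new quay: Bram, Kira]
4. Drover goes back to the old quay alone.  [the old quay: Alma, Hana | the new quay: Bram, Kira]
5. Drover goes to the new quay with Hana.  [the old quay: Alma | the new quay: Bram, Hana, Kira]
6. Drover goes back to the old quay alone.  [the old quay: Alma | the new quay: Bram, Hana, Kira]
7. Drover goes to the new quay with Alma.  [the old quay: — | the new quay: Alma, Bram, Hana, Kira]

7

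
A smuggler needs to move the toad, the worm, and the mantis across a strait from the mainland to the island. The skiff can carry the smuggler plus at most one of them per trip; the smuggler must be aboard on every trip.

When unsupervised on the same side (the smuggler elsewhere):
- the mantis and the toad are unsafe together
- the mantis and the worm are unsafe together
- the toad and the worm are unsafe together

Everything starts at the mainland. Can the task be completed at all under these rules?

Whatever the first load, the items left behind include a forbidden pair without the smuggler. No opening move is safe, so no plan exists.

No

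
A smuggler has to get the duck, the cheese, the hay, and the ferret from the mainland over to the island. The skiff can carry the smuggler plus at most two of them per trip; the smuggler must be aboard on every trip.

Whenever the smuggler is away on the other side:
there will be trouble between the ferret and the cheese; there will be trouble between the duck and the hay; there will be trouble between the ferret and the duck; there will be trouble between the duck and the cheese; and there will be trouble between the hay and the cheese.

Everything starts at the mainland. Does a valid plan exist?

Yes

1. Smuggler goes to the island with the cheese and the duck.  [the mainland: the ferret, the hay | the island: the cheese, the duck]
2. Smuggler goes back to the mainland with the duck.  [the mainland: the duck, the ferret, the hay | the island: the cheese]
3. Smuggler goes to the island with the ferret and the hay.  [the mainland: the duck | the island: the cheese, the ferret, the hay]
4. Smuggler goes back to the mainland with the cheese.  [the mainland: the cheese, the duck | the island: the ferret, the hay]
5. Smuggler goes to the island with the cheese and the duck.  [the mainland: — | the island: the cheese, the duck, the ferret, the hay]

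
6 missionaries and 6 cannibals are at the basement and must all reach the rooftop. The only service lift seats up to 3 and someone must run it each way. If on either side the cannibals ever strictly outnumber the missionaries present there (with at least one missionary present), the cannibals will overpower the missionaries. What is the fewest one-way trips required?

Following every safe sequence of crossings from the start, the most of the 12 that can be at the rooftop as the service lift arrives there on crossings 1, 3, 5 is 3, 5, 6 respectively; the best ever achieved is 6 of 12.
From crossing 7 on, no configuration arises that was not already reachable earlier: only 17 distinct safe configurations (who is on which side, and where the service lift is) can ever be reached, none of them has everyone across, and every continuation just revisits them. They are: 0 missionaries + 0 cannibals across (service lift back at the start); 0 missionaries + 1 cannibal across (service lift there); 0 missionaries + 1 cannibal across (service lift back at the start); 0 missionaries + 2 cannibals across (service lift there); 0 missionaries + 2 cannibals across (service lift back at the start); 0 missionaries + 3 cannibals across (service lift there); 0 missionaries + 3 cannibals across (service lift back at the start); 0 missionaries + 4 cannibals across (service lift there); 0 missionaries + 4 cannibals across (service lift back at the start); 0 missionaries + 5 cannibals across (service lift there); 0 missionaries + 5 cannibals across (service lift back at the start); 0 missionaries + 6 cannibals across (service lift there); 1 missionary + 1 cannibal across (service lift there); 1 missionary + 1 cannibal across (service lift back at the start); 2 missionaries + 2 cannibals across (service lift there); 2 missionaries + 2 cannibals across (service lift back at the start); 3 missionaries + 3 cannibals across (service lift there). So no valid plan exists.

impossible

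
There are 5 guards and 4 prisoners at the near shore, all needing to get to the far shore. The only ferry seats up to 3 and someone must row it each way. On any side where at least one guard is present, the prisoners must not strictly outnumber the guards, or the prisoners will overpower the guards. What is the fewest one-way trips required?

7

Counting alone: each trip to the far shore takes at most 3 across and each return brings at least 1 back, so after t trips out (and t−1 returns) at most 3t − (t−1) of the 9 are across; that first reaches 9 at t = 4, so at least 7 crossings are needed.
The plan below uses exactly 7 crossings, so it is optimal:
1. 3 prisoners → the far shore.  (the near shore: 5G 1P; the far shore: 0G 3P)
2. 1 prisoner ← the near shore.  (the near shore: 5G 2P; the far shore: 0G 2P)
3. 3 guards → the far shore.  (the near shore: 2G 2P; the far shore: 3G 2P)
4. 1 guard ← the near shore.  (the near shore: 3G 2P; the far shore: 2G 2P)
5. 2 guards and 1 prisoner → the far shore.  (the near shore: 1G 1P; the far shore: 4G 3P)
6. 1 guard ← the near shore.  (the near shore: 2G 1P; the far shore: 3G 3P)
7. 2 guards and 1 prisoner → the far shore.  (the near shore: 0G 0P; the far shore: 5G 4P)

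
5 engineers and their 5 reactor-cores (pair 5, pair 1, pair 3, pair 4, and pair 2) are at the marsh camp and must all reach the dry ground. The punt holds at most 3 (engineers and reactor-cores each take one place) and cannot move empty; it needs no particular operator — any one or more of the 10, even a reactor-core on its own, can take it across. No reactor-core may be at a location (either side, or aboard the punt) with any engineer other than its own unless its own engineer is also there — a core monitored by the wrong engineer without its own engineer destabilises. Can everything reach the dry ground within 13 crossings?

Yes — this plan uses 11 crossings (≤ 13):
1. engineer 5 and reactor-core 5 cross → the dry ground.
2. engineer 5 crosses ← the marsh camp.
3. reactor-core 1, reactor-core 3, and reactor-core 4 cross → the dry ground.
4. reactor-core 5 crosses ← the marsh camp.
5. engineer 1, engineer 3, and engineer 4 cross → the dry ground.
6. engineer 1 and reactor-core 1 cross ← the marsh camp.
7. engineer 1, engineer 2, and engineer 5 cross → the dry ground.
8. reactor-core 3 crosses ← the marsh camp.
9. reactor-core 1 and reactor-core 5 cross → the dry ground.
10. reactor-core 5 crosses ← the marsh camp.
11. reactor-core 2, reactor-core 3, and reactor-core 5 cross → the dry ground.

Yes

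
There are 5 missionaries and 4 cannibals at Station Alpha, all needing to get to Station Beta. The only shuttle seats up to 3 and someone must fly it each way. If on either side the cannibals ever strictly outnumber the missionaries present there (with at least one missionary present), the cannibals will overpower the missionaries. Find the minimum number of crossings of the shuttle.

Counting alone: each trip to Station Beta takes at most 3 across and each return brings at least 1 back, so after t trips out (and t−1 returns) at most 3t − (t−1) of the 9 are across; that first reaches 9 at t = 4, so at least 7 crossings are needed.
The plan below uses exactly 7 crossings, so it is optimal:
1. 3 cannibals → Station Beta.  (Station Alpha: 5M 1C; Station Beta: 0M 3C)
2. 1 cannibal ← Station Alpha.  (Station Alpha: 5M 2C; Station Beta: 0M 2C)
3. 3 missionaries → Station Beta.  (Station Alpha: 2M 2C; Station Beta: 3M 2C)
4. 1 missionary ← Station Alpha.  (Station Alpha: 3M 2C; Station Beta: 2M 2C)
5. 2 missionaries and 1 cannibal → Station Beta.  (Station Alpha: 1M 1C; Station Beta: 4M 3C)
6. 1 missionary ← Station Alpha.  (Station Alpha: 2M 1C; Station Beta: 3M 3C)
7. 2 missionaries and 1 cannibal → Station Beta.  (Station Alpha: 0M 0C; Station Beta: 5M 4C)

7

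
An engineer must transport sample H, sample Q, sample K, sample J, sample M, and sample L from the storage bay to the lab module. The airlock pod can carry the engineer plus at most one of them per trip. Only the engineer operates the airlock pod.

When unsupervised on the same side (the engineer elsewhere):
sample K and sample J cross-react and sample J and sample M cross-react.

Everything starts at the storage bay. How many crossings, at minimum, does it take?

13

Counting alone: the engineer can take at most 1 across per trip to the lab module, so moving all 6 needs at least 6 loaded trips out, with a return between consecutive ones — at least 11 crossings.
The safety rule pushes this higher. Following every safe sequence of crossings, the most of the 6 that can be at the lab module as the airlock pod arrives there on crossing 11 is 5 — never all 6.
So no plan with fewer than 13 crossings exists, and this one achieves 13:
1. Engineer goes to the lab module with sample J.
2. Engineer goes back to the storage bay alone.
3. Engineer goes to the lab module with sample H.
4. Engineer goes back to the storage bay alone.
5. Engineer goes to the lab module with sample Q.
6. Engineer goes back to the storage bay alone.
7. Engineer goes to the lab module with sample K.
8. Engineer goes back to the storage bay with sample J.
9. Engineer goes to the lab module with sample M.
10. Engineer goes back to the storage bay alone.
11. Engineer goes to the lab module with sample L.
12. Engineer goes back to the storage bay alone.
13. Engineer goes to the lab module with sample J.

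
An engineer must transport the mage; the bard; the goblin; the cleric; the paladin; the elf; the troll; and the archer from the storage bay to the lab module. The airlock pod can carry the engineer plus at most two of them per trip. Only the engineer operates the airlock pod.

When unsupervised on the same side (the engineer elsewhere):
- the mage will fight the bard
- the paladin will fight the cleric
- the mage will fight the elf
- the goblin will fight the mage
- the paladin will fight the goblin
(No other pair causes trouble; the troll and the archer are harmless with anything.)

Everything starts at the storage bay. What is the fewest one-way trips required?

Counting alone: the engineer can take at most 2 across per trip to the lab module, so moving all 8 needs at least 4 loaded trips out, with a return between consecutive ones — at least 7 crossings.
The safety rule pushes this higher. Following every safe sequence of crossings, the most of the 8 that can be at the lab module as the airlock pod arrives there on crossing 7 is 7 — never all 8.
So no plan with fewer than 9 crossings exists, and this one achieves 9:
1. Engineer goes to the lab module with the mage and the paladin.  [the storage bay: the archer, the bard, the cleric, the elf, the goblin, the troll | the lab module: the mage, the paladin]
2. Engineer goes back to the storage bay alone.  [the storage bay: the archer, the bard, the cleric, the elf, the goblin, the troll | the lab module: the mage, the paladin]
3. Engineer goes to the lab module with the bard and the goblin.  [the storage bay: the archer, the cleric, the elf, the troll | the lab module: the bard, the goblin, the mage, the paladin]
4. Engineer goes back to the storage bay with the mage and the paladin.  [the storage bay: the archer, the cleric, the elf, the mage, the paladin, the troll | the lab module: the bard, the goblin]
5. Engineer goes to the lab module with the cleric and the elf.  [the storage bay: the archer, the mage, the paladin, the troll | the lab module: the bard, the cleric, the elf, the goblin]
6. Engineer goes back to the storage bay alone.  [the storage bay: the archer, the mage, the paladin, the troll | the lab module: the bard, the cleric, the elf, the goblin]
7. Engineer goes to the lab module with the archer and the troll.  [the storage bay: the mage, the paladin | the lab module: the archer, the bard, the cleric, the elf, the goblin, the troll]
8. Engineer goes back to the storage bay alone.  [the storage bay: the mage, the paladin | the lab module: the archer, the bard, the cleric, the elf, the goblin, the troll]
9. Engineer goes to the lab module with the mage and the paladin.  [the storage bay: — | the lab module: the archer, the bard, the cleric, the elf, the goblin, the mage, the paladin, the troll]

9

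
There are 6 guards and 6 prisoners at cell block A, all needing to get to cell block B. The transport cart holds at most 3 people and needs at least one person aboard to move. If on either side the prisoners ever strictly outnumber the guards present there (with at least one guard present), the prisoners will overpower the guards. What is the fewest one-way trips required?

impossible

Following every safe sequence of crossings from the start, the most of the 12 that can be at cell block B as the transport cart arrives there on crossings 1, 3, 5 is 3, 5, 6 respectively; the best ever achieved is 6 of 12.
From crossing 7 on, no configuration arises that was not already reachable earlier: only 17 distinct safe configurations (who is on which side, and where the transport cart is) can ever be reached, none of them has everyone across, and every continuation just revisits them. They are: 0 guards + 0 prisoners across (transport cart back at the start); 0 guards + 1 prisoner across (transport cart there); 0 guards + 1 prisoner across (transport cart back at the start); 0 guards + 2 prisoners across (transport cart there); 0 guards + 2 prisoners across (transport cart back at the start); 0 guards + 3 prisoners across (transport cart there); 0 guards + 3 prisoners across (transport cart back at the start); 0 guards + 4 prisoners across (transport cart there); 0 guards + 4 prisoners across (transport cart back at the start); 0 guards + 5 prisoners across (transport cart there); 0 guards + 5 prisoners across (transport cart back at the start); 0 guards + 6 prisoners across (transport cart there); 1 guard + 1 prisoner across (transport cart there); 1 guard + 1 prisoner across (transport cart back at the start); 2 guards + 2 prisoners across (transport cart there); 2 guards + 2 prisoners across (transport cart back at the start); 3 guards + 3 prisoners across (transport cart there). So no valid plan exists.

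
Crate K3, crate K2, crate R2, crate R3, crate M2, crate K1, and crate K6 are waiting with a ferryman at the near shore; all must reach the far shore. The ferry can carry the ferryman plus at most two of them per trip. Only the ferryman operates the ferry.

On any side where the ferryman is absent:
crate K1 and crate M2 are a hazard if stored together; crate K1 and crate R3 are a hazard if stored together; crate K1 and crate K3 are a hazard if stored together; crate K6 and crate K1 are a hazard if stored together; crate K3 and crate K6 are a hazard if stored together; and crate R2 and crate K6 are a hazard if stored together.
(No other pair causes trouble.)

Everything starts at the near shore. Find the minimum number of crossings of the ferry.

11

Counting alone: the ferryman can take at most 2 across per trip to the far shore, so moving all 7 needs at least 4 loaded trips out, with a return between consecutive ones — at least 7 crossings.
The safety rule pushes this higher. Following every safe sequence of crossings, the most of the 7 that can be at the far shore as the ferry arrives there on crossings 7, 9 is 5, 6 respectively — never all 7.
So no plan with fewer than 11 crossings exists, and this one achieves 11:
1. Ferryman goes to the far shore with crate K1 and crate K6.  [the near shore: crate K2, crate K3, crate M2, crate R2, crate R3 | the far shore: crate K1, crate K6]
2. Ferryman goes back to the near shore with crate K1.  [the near shore: crate K1, crate K2, crate K3, crate M2, crate R2, crate R3 | the far shore: crate K6]
3. Ferryman goes to the far shore with crate K1 and crate K2.  [the near shore: crate K3, crate M2, crate R2, crate R3 | the far shore: crate K1, crate K2, crate K6]
4. Ferryman goes back to the near shore with crate K1.  [the near shore: crate K1, crate K3, crate M2, crate R2, crate R3 | the far shore: crate K2, crate K6]
5. Ferryman goes to the far shore with crate K1 and crate R2.  [the near shore: crate K3, crate M2, crate R3 | the far shore: crate K1, crate K2, crate K6, crate R2]
6. Ferryman goes back to the near shore with crate K6.  [the near shore: crate K3, crate K6, crate M2, crate R3 | the far shore: crate K1, crate K2, crate R2]
7. Ferryman goes to the far shore with crate K3 and crate R3.  [the near shore: crate K6, crate M2 | the far shore: crate K1, crate K2, crate K3, crate R2, crate R3]
8. Ferryman goes back to the near shore with crate K1.  [the near shore: crate K1, crate K6, crate M2 | the far shore: crate K2, crate K3, crate R2, crate R3]
9. Ferryman goes to the far shore with crate K1 and crate M2.  [the near shore: crate K6 | the far shore: crate K1, crate K2, crate K3, crate M2, crate R2, crate R3]
10. Ferryman goes back to the near shore with crate K1.  [the near shore: crate K1, crate K6 | the far shore: crate K2, crate K3, crate M2, crate R2, crate R3]
11. Ferryman goes to the far shore with crate K1 and crate K6.  [the near shore: — | the far shore: crate K1, crate K2, crate K3, crate K6, crate M2, crate R2, crate R3]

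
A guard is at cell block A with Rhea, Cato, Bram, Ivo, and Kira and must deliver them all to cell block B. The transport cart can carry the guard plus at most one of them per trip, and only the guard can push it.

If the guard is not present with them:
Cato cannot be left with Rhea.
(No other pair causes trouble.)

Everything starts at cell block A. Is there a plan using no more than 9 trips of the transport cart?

Yes

Yes — this plan uses 9 crossings (≤ 9):
1. Guard goes to cell block B with Rhea.
2. Guard goes back to cell block A alone.
3. Guard goes to cell block B with Bram.
4. Guard goes back to cell block A alone.
5. Guard goes to cell block B with Ivo.
6. Guard goes back to cell block A alone.
7. Guard goes to cell block B with Kira.
8. Guard goes back to cell block A alone.
9. Guard goes to cell block B with Cato.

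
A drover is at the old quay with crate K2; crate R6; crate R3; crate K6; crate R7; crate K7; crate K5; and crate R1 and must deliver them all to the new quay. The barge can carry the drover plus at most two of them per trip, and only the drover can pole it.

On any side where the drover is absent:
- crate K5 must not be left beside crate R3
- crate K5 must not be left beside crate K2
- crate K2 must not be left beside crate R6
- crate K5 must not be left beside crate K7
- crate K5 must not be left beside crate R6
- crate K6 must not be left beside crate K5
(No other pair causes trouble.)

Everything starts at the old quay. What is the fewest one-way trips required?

13

Counting alone: the drover can take at most 2 across per trip to the new quay, so moving all 8 needs at least 4 loaded trips out, with a return between consecutive ones — at least 7 crossings.
The safety rule pushes this higher. Following every safe sequence of crossings, the most of the 8 that can be at the new quay as the barge arrives there on crossings 7, 9, 11 is 5, 6, 7 respectively — never all 8.
So no plan with fewer than 13 crossings exists, and this one achieves 13:
1. Drover goes to the new quay with crate K2 and crate K5.
2. Drover goes back to the old quay with crate K2.
3. Drover goes to the new quay with crate K2 and crate R3.
4. Drover goes back to the old quay with crate K5.
5. Drover goes to the new quay with crate K5 and crate K6.
6. Drover goes back to the old quay with crate K5.
7. Drover goes to the new quay with crate K7 and crate R6.
8. Drover goes back to the old quay with crate K2.
9. Drover goes to the new quay with crate K2 and crate R7.
10. Drover goes back to the old quay with crate K2.
11. Drover goes to the new quay with crate K2 and crate R1.
12. Drover goes back to the old quay with crate K2.
13. Drover goes to the new quay with crate K2 and crate K5.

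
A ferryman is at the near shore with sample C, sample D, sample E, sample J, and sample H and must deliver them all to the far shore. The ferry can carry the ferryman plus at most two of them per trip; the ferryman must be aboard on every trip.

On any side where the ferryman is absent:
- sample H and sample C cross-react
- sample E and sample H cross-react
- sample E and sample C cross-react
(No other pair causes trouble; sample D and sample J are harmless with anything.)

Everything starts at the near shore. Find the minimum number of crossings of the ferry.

Counting alone: the ferryman can take at most 2 across per trip to the far shore, so moving all 5 needs at least 3 loaded trips out, with a return between consecutive ones — at least 5 crossings.
The safety rule pushes this higher. Following every safe sequence of crossings, the most of the 5 that can be at the far shore as the ferry arrives there on crossing 5 is 4 — never all 5.
So no plan with fewer than 7 crossings exists, and this one achieves 7:
1. Ferryman goes to the far shore with sample C and sample E.
2. Ferryman goes back to the near shore with sample C.
3. Ferryman goes to the far shore with sample C and sample D.
4. Ferryman goes back to the near shore with sample C.
5. Ferryman goes to the far shore with sample C and sample J.
6. Ferryman goes back to the near shore with sample C.
7. Ferryman goes to the far shore with sample C and sample H.

7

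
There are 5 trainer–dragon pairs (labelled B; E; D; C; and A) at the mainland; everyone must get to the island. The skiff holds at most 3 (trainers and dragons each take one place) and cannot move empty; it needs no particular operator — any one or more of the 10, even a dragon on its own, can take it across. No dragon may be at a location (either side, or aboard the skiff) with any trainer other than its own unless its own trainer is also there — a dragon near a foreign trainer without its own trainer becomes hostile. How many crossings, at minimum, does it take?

11

Counting alone: each trip to the island takes at most 3 across and each return brings at least 1 back, so after t trips out (and t−1 returns) at most 3t − (t−1) of the 10 are across; that first reaches 10 at t = 5, so at least 9 crossings are needed.
The safety rule pushes this higher. Following every safe sequence of crossings, the most of the 10 that can be at the island as the skiff arrives there on crossing 9 is 9 — never all 10.
So no plan with fewer than 11 crossings exists, and this one achieves 11:
1. dragon B and trainer B cross → the island.
2. trainer B crosses ← the mainland.
3. dragon C, dragon D, and dragon E cross → the island.
4. dragon B crosses ← the mainland.
5. trainer C, trainer D, and trainer E cross → the island.
6. dragon E and trainer E cross ← the mainland.
7. trainer A, trainer B, and trainer E cross → the island.
8. dragon D crosses ← the mainland.
9. dragon B and dragon E cross → the island.
10. dragon B crosses ← the mainland.
11. dragon A, dragon B, and dragon D cross → the island.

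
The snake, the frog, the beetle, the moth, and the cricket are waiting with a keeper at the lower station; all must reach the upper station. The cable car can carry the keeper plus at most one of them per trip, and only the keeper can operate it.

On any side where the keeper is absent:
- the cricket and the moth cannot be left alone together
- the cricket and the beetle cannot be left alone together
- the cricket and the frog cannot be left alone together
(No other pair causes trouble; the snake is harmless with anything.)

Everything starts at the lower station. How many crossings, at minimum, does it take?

impossible

Following every safe sequence of crossings from the start, the most of the 5 that can be at the upper station as the cable car arrives there on crossings 1, 3, 5 is 1, 2, 3 respectively; the best ever achieved is 3 of 5.
From crossing 7 on, no configuration arises that was not already reachable earlier: only 18 distinct safe configurations (who is on which side, and where the cable car is) can ever be reached, none of them has everyone across, and every continuation just revisits them. So no valid plan exists.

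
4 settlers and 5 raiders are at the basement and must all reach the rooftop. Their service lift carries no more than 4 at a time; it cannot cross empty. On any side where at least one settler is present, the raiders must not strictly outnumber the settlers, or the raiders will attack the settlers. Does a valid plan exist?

No

The raiders already outnumber the settlers at the basement before anyone moves, so the starting position itself is disallowed.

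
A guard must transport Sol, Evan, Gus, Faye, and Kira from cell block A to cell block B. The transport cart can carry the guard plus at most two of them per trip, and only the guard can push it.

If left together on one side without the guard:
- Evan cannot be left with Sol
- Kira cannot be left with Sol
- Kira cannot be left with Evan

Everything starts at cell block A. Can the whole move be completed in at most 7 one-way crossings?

Yes — this plan uses 7 crossings (≤ 7):
1. Guard goes to cell block B with Evan and Sol.  [cell block A: Faye, Gus, Kira | cell block B: Evan, Sol]
2. Guard goes back to cell block A with Sol.  [cell block A: Faye, Gus, Kira, Sol | cell block B: Evan]
3. Guard goes to cell block B with Gus and Sol.  [cell block A: Faye, Kira | cell block B: Evan, Gus, Sol]
4. Guard goes back to cell block A with Sol.  [cell block A: Faye, Kira, Sol | cell block B: Evan, Gus]
5. Guard goes to cell block B with Faye and Sol.  [cell block A: Kira | cell block B: Evan, Faye, Gus, Sol]
6. Guard goes back to cell block A with Sol.  [cell block A: Kira, Sol | cell block B: Evan, Faye, Gus]
7. Guard goes to cell block B with Kira and Sol.  [cell block A: — | cell block B: Evan, Faye, Gus, Kira, Sol]

Yes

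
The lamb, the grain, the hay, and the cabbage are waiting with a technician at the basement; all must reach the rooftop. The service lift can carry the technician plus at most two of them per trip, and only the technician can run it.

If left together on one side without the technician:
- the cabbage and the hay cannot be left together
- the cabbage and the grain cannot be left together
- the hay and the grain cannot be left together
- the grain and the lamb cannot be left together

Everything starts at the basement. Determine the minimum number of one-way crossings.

5

Counting alone: the technician can take at most 2 across per trip to the rooftop, so moving all 4 needs at least 2 loaded trips out, with a return between consecutive ones — at least 3 crossings.
The safety rule pushes this higher. Following every safe sequence of crossings, the most of the 4 that can be at the rooftop as the service lift arrives there on crossing 3 is 3 — never all 4.
So no plan with fewer than 5 crossings exists, and this one achieves 5:
1. Technician goes to the rooftop with the grain and the hay.  [the basement: the cabbage, the lamb | the rooftop: the grain, the hay]
2. Technician goes back to the basement with the grain.  [the basement: the cabbage, the grain, the lamb | the rooftop: the hay]
3. Technician goes to the rooftop with the grain and the lamb.  [the basement: the cabbage | the rooftop: the grain, the hay, the lamb]
4. Technician goes back to the basement with the grain.  [the basement: the cabbage, the grain | the rooftop: the hay, the lamb]
5. Technician goes to the rooftop with the cabbage and the grain.  [the basement: — | the rooftop: the cabbage, the grain, the hay, the lamb]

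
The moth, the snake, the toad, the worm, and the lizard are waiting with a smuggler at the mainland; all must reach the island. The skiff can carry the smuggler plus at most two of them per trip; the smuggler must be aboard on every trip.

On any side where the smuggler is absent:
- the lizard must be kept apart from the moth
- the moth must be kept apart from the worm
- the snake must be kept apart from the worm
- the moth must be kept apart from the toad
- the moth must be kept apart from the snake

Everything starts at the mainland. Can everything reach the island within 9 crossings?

Yes

Yes — this plan uses 7 crossings (≤ 9):
1. Smuggler goes to the island with the moth and the snake.  [the mainland: the lizard, the toad, the worm | the island: the moth, the snake]
2. Smuggler goes back to the mainland with the moth.  [the mainland: the lizard, the moth, the toad, the worm | the island: the snake]
3. Smuggler goes to the island with the moth and the toad.  [the mainland: the lizard, the worm | the island: the moth, the snake, the toad]
4. Smuggler goes back to the mainland with the moth.  [the mainland: the lizard, the moth, the worm | the island: the snake, the toad]
5. Smuggler goes to the island with the lizard and the moth.  [the mainland: the worm | the island: the lizard, the moth, the snake, the toad]
6. Smuggler goes back to the mainland with the moth.  [the mainland: the moth, the worm | the island: the lizard, the snake, the toad]
7. Smuggler goes to the island with the moth and the worm.  [the mainland: — | the island: the lizard, the moth, the snake, the toad, the worm]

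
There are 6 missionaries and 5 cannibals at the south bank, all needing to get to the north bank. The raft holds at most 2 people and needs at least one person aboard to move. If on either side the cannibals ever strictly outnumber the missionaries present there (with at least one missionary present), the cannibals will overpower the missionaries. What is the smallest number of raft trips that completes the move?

Counting alone: each trip to the north bank takes at most 2 across and each return brings at least 1 back, so after t trips out (and t−1 returns) at most 2t − (t−1) of the 11 are across; that first reaches 11 at t = 10, so at least 19 crossings are needed.
The plan below uses exactly 19 crossings, so it is optimal:
1. 2 cannibals → the north bank.  (the south bank: 6M 3C; the north bank: 0M 2C)
2. 1 cannibal ← the south bank.  (the south bank: 6M 4C; the north bank: 0M 1C)
3. 2 cannibals → the north bank.  (the south bank: 6M 2C; the north bank: 0M 3C)
4. 1 cannibal ← the south bank.  (the south bank: 6M 3C; the north bank: 0M 2C)
5. 2 missionaries → the north bank.  (the south bank: 4M 3C; the north bank: 2M 2C)
6. 1 cannibal ← the south bank.  (the south bank: 4M 4C; the north bank: 2M 1C)
7. 1 missionary and 1 cannibal → the north bank.  (the south bank: 3M 3C; the north bank: 3M 2C)
8. 1 missionary ← the south bank.  (the south bank: 4M 3C; the north bank: 2M 2C)
9. 1 missionary and 1 cannibal → the north bank.  (the south bank: 3M 2C; the north bank: 3M 3C)
10. 1 cannibal ← the south bank.  (the south bank: 3M 3C; the north bank: 3M 2C)
11. 1 missionary and 1 cannibal → the north bank.  (the south bank: 2M 2C; the north bank: 4M 3C)
12. 1 missionary ← the south bank.  (the south bank: 3M 2C; the north bank: 3M 3C)
13. 1 missionary and 1 cannibal → the north bank.  (the south bank: 2M 1C; the north bank: 4M 4C)
14. 1 cannibal ← the south bank.  (the south bank: 2M 2C; the north bank: 4M 3C)
15. 1 missionary and 1 cannibal → the north bank.  (the south bank: 1M 1C; the north bank: 5M 4C)
16. 1 missionary ← the south bank.  (the south bank: 2M 1C; the north bank: 4M 4C)
17. 1 missionary and 1 cannibal → the north bank.  (the south bank: 1M 0C; the north bank: 5M 5C)
18. 1 cannibal ← the south bank.  (the south bank: 1M 1C; the north bank: 5M 4C)
19. 1 missionary and 1 cannibal → the north bank.  (the south bank: 0M 0C; the north bank: 6M 5C)

19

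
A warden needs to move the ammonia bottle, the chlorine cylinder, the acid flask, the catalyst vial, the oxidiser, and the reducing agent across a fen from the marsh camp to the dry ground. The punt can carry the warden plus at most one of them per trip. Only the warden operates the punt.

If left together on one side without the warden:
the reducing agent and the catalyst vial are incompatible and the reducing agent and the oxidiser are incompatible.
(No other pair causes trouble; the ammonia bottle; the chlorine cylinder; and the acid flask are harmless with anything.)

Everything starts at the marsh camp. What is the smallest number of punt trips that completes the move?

Counting alone: the warden can take at most 1 across per trip to the dry ground, so moving all 6 needs at least 6 loaded trips out, with a return between consecutive ones — at least 11 crossings.
The safety rule pushes this higher. Following every safe sequence of crossings, the most of the 6 that can be at the dry ground as the punt arrives there on crossing 11 is 5 — never all 6.
So no plan with fewer than 13 crossings exists, and this one achieves 13:
1. Warden goes to the dry ground with the reducing agent.  [the marsh camp: the acid flask, the ammonia bottle, the catalyst vial, the chlorine cylinder, the oxidiser | the dry ground: the reducing agent]
2. Warden goes back to the marsh camp alone.  [the marsh camp: the acid flask, the ammonia bottle, the catalyst vial, the chlorine cylinder, the oxidiser | the dry ground: the reducing agent]
3. Warden goes to the dry ground with the ammonia bottle.  [the marsh camp: the acid flask, the catalyst vial, the chlorine cylinder, the oxidiser | the dry ground: the ammonia bottle, the reducing agent]
4. Warden goes back to the marsh camp alone.  [the marsh camp: the acid flask, the catalyst vial, the chlorine cylinder, the oxidiser | the dry ground: the ammonia bottle, the reducing agent]
5. Warden goes to the dry ground with the chlorine cylinder.  [the marsh camp: the acid flask, the catalyst vial, the oxidiser | the dry ground: the ammonia bottle, the chlorine cylinder, the reducing agent]
6. Warden goes back to the marsh camp alone.  [the marsh camp: the acid flask, the catalyst vial, the oxidiser | the dry ground: the ammonia bottle, the chlorine cylinder, the reducing agent]
7. Warden goes to the dry ground with the acid flask.  [the marsh camp: the catalyst vial, the oxidiser | the dry ground: the acid flask, the ammonia bottle, the chlorine cylinder, the reducing agent]
8. Warden goes back to the marsh camp alone.  [the marsh camp: the catalyst vial, the oxidiser | the dry ground: the acid flask, the ammonia bottle, the chlorine cylinder, the reducing agent]
9. Warden goes to the dry ground with the catalyst vial.  [the marsh camp: the oxidiser | the dry ground: the acid flask, the ammonia bottle, the catalyst vial, the chlorine cylinder, the reducing agent]
10. Warden goes back to the marsh camp with the reducing agent.  [the marsh camp: the oxidiser, the reducing agent | the dry ground: the acid flask, the ammonia bottle, the catalyst vial, the chlorine cylinder]
11. Warden goes to the dry ground with the oxidiser.  [the marsh camp: the reducing agent | the dry ground: the acid flask, the ammonia bottle, the catalyst vial, the chlorine cylinder, the oxidiser]
12. Warden goes back to the marsh camp alone.  [the marsh camp: the reducing agent | the dry ground: the acid flask, the ammonia bottle, the catalyst vial, the chlorine cylinder, the oxidiser]
13. Warden goes to the dry ground with the reducing agent.  [the marsh camp: — | the dry ground: the acid flask, the ammonia bottle, the catalyst vial, the chlorine cylinder, the oxidiser, the reducing agent]

13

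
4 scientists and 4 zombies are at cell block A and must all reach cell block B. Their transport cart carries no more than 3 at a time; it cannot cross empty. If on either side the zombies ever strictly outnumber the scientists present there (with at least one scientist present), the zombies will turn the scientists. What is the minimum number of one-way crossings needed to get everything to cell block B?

9

Counting alone: each trip to cell block B takes at most 3 across and each return brings at least 1 back, so after t trips out (and t−1 returns) at most 3t − (t−1) of the 8 are across; that first reaches 8 at t = 4, so at least 7 crossings are needed.
The safety rule pushes this higher. Following every safe sequence of crossings, the most of the 8 that can be at cell block B as the transport cart arrives there on crossing 7 is 7 — never all 8.
So no plan with fewer than 9 crossings exists, and this one achieves 9:
1. 2 zombies → cell block B.  (cell block A: 4S 2Z; cell block B: 0S 2Z)
2. 1 zombie ← cell block A.  (cell block A: 4S 3Z; cell block B: 0S 1Z)
3. 3 zombies → cell block B.  (cell block A: 4S 0Z; cell block B: 0S 4Z)
4. 1 zombie ← cell block A.  (cell block A: 4S 1Z; cell block B: 0S 3Z)
5. 3 scientists → cell block B.  (cell block A: 1S 1Z; cell block B: 3S 3Z)
6. 1 scientist and 1 zombie ← cell block A.  (cell block A: 2S 2Z; cell block B: 2S 2Z)
7. 2 scientists → cell block B.  (cell block A: 0S 2Z; cell block B: 4S 2Z)
8. 1 zombie ← cell block A.  (cell block A: 0S 3Z; cell block B: 4S 1Z)
9. 3 zombies → cell block B.  (cell block A: 0S 0Z; cell block B: 4S 4Z)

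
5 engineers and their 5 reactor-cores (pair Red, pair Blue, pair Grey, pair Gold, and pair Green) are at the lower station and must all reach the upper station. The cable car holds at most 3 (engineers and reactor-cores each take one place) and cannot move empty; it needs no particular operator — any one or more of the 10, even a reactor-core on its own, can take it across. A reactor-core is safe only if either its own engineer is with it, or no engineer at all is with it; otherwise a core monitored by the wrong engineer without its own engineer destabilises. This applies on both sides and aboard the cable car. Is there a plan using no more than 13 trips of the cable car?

Yes — this plan uses 11 crossings (≤ 13):
1. engineer Red and reactor-core Red cross → the upper station.
2. engineer Red crosses ← the lower station.
3. reactor-core Blue, reactor-core Gold, and reactor-core Grey cross → the upper station.
4. reactor-core Red crosses ← the lower station.
5. engineer Blue, engineer Gold, and engineer Grey cross → the upper station.
6. engineer Blue and reactor-core Blue cross ← the lower station.
7. engineer Blue, engineer Green, and engineer Red cross → the upper station.
8. reactor-core Grey crosses ← the lower station.
9. reactor-core Blue and reactor-core Red cross → the upper station.
10. reactor-core Red crosses ← the lower station.
11. reactor-core Green, reactor-core Grey, and reactor-core Red cross → the upper station.

Yes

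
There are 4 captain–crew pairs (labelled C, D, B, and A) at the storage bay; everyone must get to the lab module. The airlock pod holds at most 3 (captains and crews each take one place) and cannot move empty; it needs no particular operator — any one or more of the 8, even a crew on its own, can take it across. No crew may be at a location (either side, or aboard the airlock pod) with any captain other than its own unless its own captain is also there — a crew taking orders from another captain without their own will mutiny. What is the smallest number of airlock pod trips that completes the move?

9

Counting alone: each trip to the lab module takes at most 3 across and each return brings at least 1 back, so after t trips out (and t−1 returns) at most 3t − (t−1) of the 8 are across; that first reaches 8 at t = 4, so at least 7 crossings are needed.
The safety rule pushes this higher. Following every safe sequence of crossings, the most of the 8 that can be at the lab module as the airlock pod arrives there on crossing 7 is 7 — never all 8.
So no plan with fewer than 9 crossings exists, and this one achieves 9:
1. captain C and crew C cross → the lab module.
2. captain C crosses ← the storage bay.
3. captain C, captain D, and crew D cross → the lab module.
4. captain C and crew C cross ← the storage bay.
5. captain A, captain B, and captain C cross → the lab module.
6. crew D crosses ← the storage bay.
7. crew C and crew D cross → the lab module.
8. crew C crosses ← the storage bay.
9. crew A, crew B, and crew C cross → the lab module.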